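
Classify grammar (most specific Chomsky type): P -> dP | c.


Right-linear: every RHS is a terminal or a terminal followed by one nonterminal
Classification: Type 3 (Regular)


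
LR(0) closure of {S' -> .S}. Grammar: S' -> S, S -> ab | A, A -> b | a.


Start: S' -> .S
For each item with dot before a nonterminal B, add B -> .γ for every B-production
Closure: [S' -> .S, S -> .ab, S -> .A, A -> .b, A -> .a]


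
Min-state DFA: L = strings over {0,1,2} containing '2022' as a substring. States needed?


KMP-style automaton: 4 progress states + 1 absorbing accept = 5
Minimal DFA: 5 states


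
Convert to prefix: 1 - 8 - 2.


left-to-right (same/higher precedence on left): tree is (- (- 1 8) 2)
Prefix: - - 1 8 2


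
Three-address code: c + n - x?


Break into single-operator statements:
t1 = c + n
t2 = t1 - x


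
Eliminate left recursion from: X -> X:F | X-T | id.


Left-recursive alternatives: X:F, X-T; non-recursive: id
Introduce X': X -> idX', X' -> :FX' | -TX' | ε


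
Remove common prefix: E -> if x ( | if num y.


Common prefix: 'if'
Factored: E -> if E', E' -> x ( | num y


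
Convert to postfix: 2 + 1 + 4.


Left to right (same or higher precedence on left)
Postfix: 2 1 + 4 +


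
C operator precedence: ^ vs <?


'<' is relational (level 7); '^' is bitwise XOR (level 4)
Higher level binds tighter
'<' has higher precedence than '^'


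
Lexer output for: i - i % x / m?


Scan left to right, longest-match per lexeme
Tokens: ID(i), OP(-), ID(i), OP(%), ID(x), OP(/), ID(m)


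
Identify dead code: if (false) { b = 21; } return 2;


condition is constant false, so the whole block is unreachable
Dead: 'if (false) { b = 21; }'


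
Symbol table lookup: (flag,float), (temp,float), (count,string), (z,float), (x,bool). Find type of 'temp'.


Lookup 'temp' → type float


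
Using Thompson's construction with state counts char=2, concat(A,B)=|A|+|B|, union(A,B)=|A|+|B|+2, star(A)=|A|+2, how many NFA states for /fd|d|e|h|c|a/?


Syntax tree has 7 char leaf(s), 5 union(s), 0 star(s)
chars contribute 7×2 = 14; each union adds +2; each star adds +2
Total: 14 + 10 + 0 = 24 states


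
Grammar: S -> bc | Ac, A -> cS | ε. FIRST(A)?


Per alternative of A: FIRST(cS) = {c}; FIRST(ε) = {ε}
FIRST(A) = {c, ε}


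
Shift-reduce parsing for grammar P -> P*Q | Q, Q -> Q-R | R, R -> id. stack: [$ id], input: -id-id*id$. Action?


'id' on top is the handle for R -> id
Action: reduce (R -> id)


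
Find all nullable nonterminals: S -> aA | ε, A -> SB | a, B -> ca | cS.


A nonterminal is nullable iff some alternative derives ε (directly, or every symbol in it is nullable)
Nullable: {S}


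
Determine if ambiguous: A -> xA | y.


right-linear, alternatives start with distinct terminals 'x' vs 'y': unique leftmost derivation
Unambiguous


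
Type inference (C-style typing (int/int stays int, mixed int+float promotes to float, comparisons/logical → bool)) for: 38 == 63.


Operand types: int == int
Rule: comparison yields bool
Result type: bool


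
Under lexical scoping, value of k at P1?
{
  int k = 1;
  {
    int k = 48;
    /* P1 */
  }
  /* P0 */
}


k declared in the same block as P1
k = 48


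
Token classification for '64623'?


Pattern: digits only
Type: INTEGER_LITERAL


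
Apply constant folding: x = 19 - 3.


19 - 3 = 16 at compile time
Optimized: x = 16


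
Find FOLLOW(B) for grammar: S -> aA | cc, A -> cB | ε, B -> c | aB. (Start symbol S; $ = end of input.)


$ ∈ FOLLOW(S). For each A -> αBβ: add FIRST(β)\{ε} to FOLLOW(B); if β nullable, add FOLLOW(A).
FOLLOW(B) = {$}


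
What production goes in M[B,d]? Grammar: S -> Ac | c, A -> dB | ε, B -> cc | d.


For [B, d]: 'd' ∈ FIRST(d)
Entry: B -> d


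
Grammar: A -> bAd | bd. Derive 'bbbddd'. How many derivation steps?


Derivation: A => bAd => bbAdd => bbbddd
Steps: 3


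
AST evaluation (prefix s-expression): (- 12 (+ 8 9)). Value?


Evaluate inner: (+ 8 9) = 17
Evaluate root: (- 12 17) = -5
Result: -5


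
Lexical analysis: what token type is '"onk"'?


Pattern: double-quoted sequence
Type: STRING_LITERAL


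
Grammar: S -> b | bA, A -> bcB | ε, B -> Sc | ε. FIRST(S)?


Per alternative of S: FIRST(b) = {b}; FIRST(bA) = {b}
FIRST(S) = {b}


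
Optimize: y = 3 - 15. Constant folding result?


3 - 15 = -12 at compile time
Optimized: y = -12


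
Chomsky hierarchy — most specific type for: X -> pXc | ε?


Single nonterminal LHS, but p^n c^n is not regular
Classification: Type 2 (Context-Free)


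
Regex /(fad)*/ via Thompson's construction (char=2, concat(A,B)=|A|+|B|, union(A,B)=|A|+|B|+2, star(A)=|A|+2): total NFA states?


Syntax tree has 3 char leaf(s), 0 union(s), 1 star(s)
chars contribute 3×2 = 6; each union adds +2; each star adds +2
Total: 6 + 0 + 2 = 8 states


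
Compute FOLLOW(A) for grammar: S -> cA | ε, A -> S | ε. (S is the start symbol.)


$ ∈ FOLLOW(S). For each A -> αBβ: add FIRST(β)\{ε} to FOLLOW(B); if β nullable, add FOLLOW(A).
FOLLOW(A) = {$}


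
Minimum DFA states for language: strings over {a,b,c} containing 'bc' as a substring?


KMP-style automaton: 2 progress states + 1 absorbing accept = 3
Minimal DFA: 3 states


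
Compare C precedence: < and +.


'+' is additive (level 9); '<' is relational (level 7)
Higher level binds tighter
'+' has higher precedence than '<'


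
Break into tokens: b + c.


Scan left to right, longest-match per lexeme
Tokens: ID(b), OP(+), ID(c)


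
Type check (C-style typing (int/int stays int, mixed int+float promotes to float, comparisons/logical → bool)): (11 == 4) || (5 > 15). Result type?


Operand types: bool || bool
Rule: logical operators take bool operands and yield bool
Result type: bool


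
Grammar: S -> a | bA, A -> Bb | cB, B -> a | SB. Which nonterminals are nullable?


A nonterminal is nullable iff some alternative derives ε (directly, or every symbol in it is nullable)
Nullable: {}


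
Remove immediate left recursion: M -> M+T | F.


Left-recursive alternatives: M+T; non-recursive: F
Introduce M': M -> FM', M' -> +TM' | ε


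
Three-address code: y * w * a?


Break into single-operator statements:
t1 = y * w
t2 = t1 * a


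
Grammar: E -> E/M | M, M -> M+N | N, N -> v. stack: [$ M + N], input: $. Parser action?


handle 'M+N' on top
Action: reduce (M -> M+N)


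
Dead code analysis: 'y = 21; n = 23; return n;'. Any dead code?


y is assigned but never read
Dead: 'y = 21'


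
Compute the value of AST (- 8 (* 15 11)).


Evaluate inner: (* 15 11) = 165
Evaluate root: (- 8 165) = -157
Result: -157


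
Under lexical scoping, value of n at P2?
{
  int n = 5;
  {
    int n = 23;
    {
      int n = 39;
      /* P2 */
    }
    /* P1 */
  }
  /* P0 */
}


n declared in the same block as P2
n = 39


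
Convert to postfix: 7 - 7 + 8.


Left to right (same or higher precedence on left)
Postfix: 7 7 - 8 +


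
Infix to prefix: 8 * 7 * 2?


left-to-right (same/higher precedence on left): tree is (* (* 8 7) 2)
Prefix: * * 8 7 2


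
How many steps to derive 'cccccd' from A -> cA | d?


Derivation: A => cA => ccA => cccA => ccccA => cccccA => cccccd
Steps: 6


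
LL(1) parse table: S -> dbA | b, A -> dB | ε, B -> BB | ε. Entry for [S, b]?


For [S, b]: 'b' ∈ FIRST(b)
Entry: S -> b


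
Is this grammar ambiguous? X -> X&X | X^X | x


'x&x^x' has two parse trees (no precedence encoded between & and ^)
Ambiguous


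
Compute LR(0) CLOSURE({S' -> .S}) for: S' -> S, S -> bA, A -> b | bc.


Start: S' -> .S
For each item with dot before a nonterminal B, add B -> .γ for every B-production
Closure: [S' -> .S, S -> .bA]


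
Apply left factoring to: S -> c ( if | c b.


Common prefix: 'c'
Factored: S -> c S', S' -> ( if | b


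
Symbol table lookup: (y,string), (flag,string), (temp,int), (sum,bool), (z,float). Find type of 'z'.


Lookup 'z' → type float


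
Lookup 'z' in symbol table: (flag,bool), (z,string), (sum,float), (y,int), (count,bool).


Lookup 'z' → type string


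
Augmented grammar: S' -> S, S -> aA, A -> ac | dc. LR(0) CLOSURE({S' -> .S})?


Start: S' -> .S
For each item with dot before a nonterminal B, add B -> .γ for every B-production
Closure: [S' -> .S, S -> .aA]


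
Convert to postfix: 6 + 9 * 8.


* has higher precedence, evaluate 9*8 first
Postfix: 6 9 8 * +


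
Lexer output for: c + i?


Scan left to right, longest-match per lexeme
Tokens: ID(c), OP(+), ID(i)


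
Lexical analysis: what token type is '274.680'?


Pattern: digits with a decimal point
Type: FLOAT_LITERAL


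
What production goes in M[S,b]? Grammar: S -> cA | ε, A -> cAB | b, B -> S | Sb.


For [S, b]: ε is nullable and 'b' ∈ FOLLOW(S)
Entry: S -> ε


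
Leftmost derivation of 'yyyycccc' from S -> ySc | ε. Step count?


Derivation: S => ySc => yyScc => yyySccc => yyyyScccc => yyyycccc
Steps: 5


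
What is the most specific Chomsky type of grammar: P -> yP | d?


Right-linear: every RHS is a terminal or a terminal followed by one nonterminal
Classification: Type 3 (Regular)


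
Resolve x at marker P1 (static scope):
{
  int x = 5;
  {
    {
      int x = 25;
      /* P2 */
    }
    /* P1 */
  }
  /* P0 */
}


P1's block does not declare x; resolves to the enclosing declaration at depth 0
x = 5


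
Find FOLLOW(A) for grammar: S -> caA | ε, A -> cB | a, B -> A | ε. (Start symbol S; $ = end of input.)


$ ∈ FOLLOW(S). For each A -> αBβ: add FIRST(β)\{ε} to FOLLOW(B); if β nullable, add FOLLOW(A).
FOLLOW(A) = {$}


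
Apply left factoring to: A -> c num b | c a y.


Common prefix: 'c'
Factored: A -> c A', A' -> num b | a y


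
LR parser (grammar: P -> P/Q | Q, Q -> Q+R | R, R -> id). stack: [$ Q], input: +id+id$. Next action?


shift '+' to continue Q -> Q+R
Action: shift


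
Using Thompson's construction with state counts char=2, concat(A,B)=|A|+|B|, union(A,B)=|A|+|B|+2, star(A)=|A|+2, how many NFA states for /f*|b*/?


Syntax tree has 2 char leaf(s), 1 union(s), 2 star(s)
chars contribute 2×2 = 4; each union adds +2; each star adds +2
Total: 4 + 2 + 4 = 10 states


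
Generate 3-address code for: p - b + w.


Break into single-operator statements:
t1 = p - b
t2 = t1 + w


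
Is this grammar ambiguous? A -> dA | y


right-linear, alternatives start with distinct terminals 'd' vs 'y': unique leftmost derivation
Unambiguous


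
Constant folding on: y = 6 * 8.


6 * 8 = 48 at compile time
Optimized: y = 48


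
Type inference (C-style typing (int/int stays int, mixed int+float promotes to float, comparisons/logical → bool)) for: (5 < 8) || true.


Operand types: bool || bool
Rule: logical operators take bool operands and yield bool
Result type: bool


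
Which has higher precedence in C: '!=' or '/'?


'/' is multiplicative (level 10); '!=' is equality (level 6)
Higher level binds tighter
'/' has higher precedence than '!='


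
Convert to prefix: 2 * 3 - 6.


left-to-right (same/higher precedence on left): tree is (- (* 2 3) 6)
Prefix: - * 2 3 6


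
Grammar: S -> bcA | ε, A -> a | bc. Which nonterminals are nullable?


A nonterminal is nullable iff some alternative derives ε (directly, or every symbol in it is nullable)
Nullable: {S}


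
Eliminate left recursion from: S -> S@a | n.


Left-recursive alternatives: S@a; non-recursive: n
Introduce S': S -> nS', S' -> @aS' | ε


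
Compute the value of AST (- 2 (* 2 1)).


Evaluate inner: (* 2 1) = 2
Evaluate root: (- 2 2) = 0
Result: 0


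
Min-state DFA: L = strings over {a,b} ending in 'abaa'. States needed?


Track the longest suffix of input matching a prefix of 'abaa': 5 classes (prefixes of length 0..4)
Minimal DFA: 5 states


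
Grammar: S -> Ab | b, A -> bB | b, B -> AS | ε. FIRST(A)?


Per alternative of A: FIRST(bB) = {b}; FIRST(b) = {b}
FIRST(A) = {b}


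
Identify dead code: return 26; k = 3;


statement follows a return and is unreachable
Dead: 'k = 3'


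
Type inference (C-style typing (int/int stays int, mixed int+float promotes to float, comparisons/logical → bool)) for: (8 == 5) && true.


Operand types: bool && bool
Rule: logical operators take bool operands and yield bool
Result type: bool


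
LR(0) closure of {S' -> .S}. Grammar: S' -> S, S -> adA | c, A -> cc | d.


Start: S' -> .S
For each item with dot before a nonterminal B, add B -> .γ for every B-production
Closure: [S' -> .S, S -> .adA, S -> .c]


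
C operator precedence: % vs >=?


'%' is multiplicative (level 10); '>=' is relational (level 7)
Higher level binds tighter
'%' has higher precedence than '>='


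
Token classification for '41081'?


Pattern: digits only
Type: INTEGER_LITERAL


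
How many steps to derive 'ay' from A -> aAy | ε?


Derivation: A => aAy => ay
Steps: 2


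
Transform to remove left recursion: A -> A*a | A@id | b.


Left-recursive alternatives: A*a, A@id; non-recursive: b
Introduce A': A -> bA', A' -> *aA' | @idA' | ε


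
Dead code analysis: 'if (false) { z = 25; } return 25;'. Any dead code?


condition is constant false, so the whole block is unreachable
Dead: 'if (false) { z = 25; }'


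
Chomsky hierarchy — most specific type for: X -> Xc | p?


Left-linear: every RHS is a terminal or one nonterminal followed by a terminal
Classification: Type 3 (Regular)


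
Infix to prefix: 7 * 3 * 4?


left-to-right (same/higher precedence on left): tree is (* (* 7 3) 4)
Prefix: * * 7 3 4


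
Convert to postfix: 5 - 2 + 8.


Left to right (same or higher precedence on left)
Postfix: 5 2 - 8 +


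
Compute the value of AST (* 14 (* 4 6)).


Evaluate inner: (* 4 6) = 24
Evaluate root: (* 14 24) = 336
Result: 336


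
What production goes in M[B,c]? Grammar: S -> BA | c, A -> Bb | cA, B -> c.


For [B, c]: 'c' ∈ FIRST(c)
Entry: B -> c


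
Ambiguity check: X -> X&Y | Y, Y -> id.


precedence layered via separate nonterminal Y: deterministic
Unambiguous


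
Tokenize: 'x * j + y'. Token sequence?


Scan left to right, longest-match per lexeme
Tokens: ID(x), OP(*), ID(j), OP(+), ID(y)


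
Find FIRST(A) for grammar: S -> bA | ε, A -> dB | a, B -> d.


Per alternative of A: FIRST(dB) = {d}; FIRST(a) = {a}
FIRST(A) = {a, d}


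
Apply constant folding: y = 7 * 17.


7 * 17 = 119 at compile time
Optimized: y = 119


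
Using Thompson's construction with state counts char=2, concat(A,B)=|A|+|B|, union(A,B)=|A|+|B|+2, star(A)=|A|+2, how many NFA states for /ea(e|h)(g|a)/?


Syntax tree has 6 char leaf(s), 2 union(s), 0 star(s)
chars contribute 6×2 = 12; each union adds +2; each star adds +2
Total: 12 + 4 + 0 = 16 states


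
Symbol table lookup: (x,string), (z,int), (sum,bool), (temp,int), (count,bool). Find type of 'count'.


Lookup 'count' → type bool


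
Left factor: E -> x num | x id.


Common prefix: 'x'
Factored: E -> x E', E' -> num | id


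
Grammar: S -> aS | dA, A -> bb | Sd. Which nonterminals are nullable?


A nonterminal is nullable iff some alternative derives ε (directly, or every symbol in it is nullable)
Nullable: {}


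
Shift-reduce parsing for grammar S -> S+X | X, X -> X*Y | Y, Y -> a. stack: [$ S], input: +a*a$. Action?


shift '+' to continue S -> S+X
Action: shift


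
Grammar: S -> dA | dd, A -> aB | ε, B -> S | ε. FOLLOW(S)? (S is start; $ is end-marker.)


$ ∈ FOLLOW(S). For each A -> αBβ: add FIRST(β)\{ε} to FOLLOW(B); if β nullable, add FOLLOW(A).
FOLLOW(S) = {$}


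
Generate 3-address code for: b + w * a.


Break into single-operator statements:
t1 = w * a
t2 = b + t1


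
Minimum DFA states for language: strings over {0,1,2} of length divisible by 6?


Track length mod 6: states 0..5, accept at 0
Minimal DFA: 6 states


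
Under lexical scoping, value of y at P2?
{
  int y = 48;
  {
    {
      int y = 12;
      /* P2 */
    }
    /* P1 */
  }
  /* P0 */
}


y declared in the same block as P2
y = 12


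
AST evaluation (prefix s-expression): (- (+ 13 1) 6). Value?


Evaluate inner: (+ 13 1) = 14
Evaluate root: (- 14 6) = 8
Result: 8


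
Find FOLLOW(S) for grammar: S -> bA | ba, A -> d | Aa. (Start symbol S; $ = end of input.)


$ ∈ FOLLOW(S). For each A -> αBβ: add FIRST(β)\{ε} to FOLLOW(B); if β nullable, add FOLLOW(A).
FOLLOW(S) = {$}


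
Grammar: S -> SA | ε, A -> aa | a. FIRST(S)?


Per alternative of S: FIRST(SA) = {a}; FIRST(ε) = {ε}
FIRST(S) = {a, ε}


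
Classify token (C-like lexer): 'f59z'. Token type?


Pattern: letter/underscore followed by alphanumerics, not a keyword
Type: IDENTIFIER


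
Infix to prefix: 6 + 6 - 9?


left-to-right (same/higher precedence on left): tree is (- (+ 6 6) 9)
Prefix: - + 6 6 9


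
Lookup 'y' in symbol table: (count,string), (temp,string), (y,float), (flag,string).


Lookup 'y' → type float


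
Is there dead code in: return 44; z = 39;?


statement follows a return and is unreachable
Dead: 'z = 39'


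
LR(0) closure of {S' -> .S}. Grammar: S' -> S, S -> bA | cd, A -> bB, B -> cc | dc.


Start: S' -> .S
For each item with dot before a nonterminal B, add B -> .γ for every B-production
Closure: [S' -> .S, S -> .bA, S -> .cd]


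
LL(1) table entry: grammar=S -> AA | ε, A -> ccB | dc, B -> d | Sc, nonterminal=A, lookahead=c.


For [A, c]: 'c' ∈ FIRST(ccB)
Entry: A -> ccB


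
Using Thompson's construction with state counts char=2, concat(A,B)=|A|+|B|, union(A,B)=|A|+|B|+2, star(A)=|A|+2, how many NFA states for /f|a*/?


Syntax tree has 2 char leaf(s), 1 union(s), 1 star(s)
chars contribute 2×2 = 4; each union adds +2; each star adds +2
Total: 4 + 2 + 2 = 8 states


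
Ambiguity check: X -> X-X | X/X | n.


'n-n/n' has two parse trees (no precedence encoded between - and /)
Ambiguous


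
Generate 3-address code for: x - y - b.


Break into single-operator statements:
t1 = x - y
t2 = t1 - b


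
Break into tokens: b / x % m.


Scan left to right, longest-match per lexeme
Tokens: ID(b), OP(/), ID(x), OP(%), ID(m)


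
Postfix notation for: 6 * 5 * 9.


Left to right (same or higher precedence on left)
Postfix: 6 5 * 9 *


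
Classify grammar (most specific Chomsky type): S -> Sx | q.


Left-linear: every RHS is a terminal or one nonterminal followed by a terminal
Classification: Type 3 (Regular)


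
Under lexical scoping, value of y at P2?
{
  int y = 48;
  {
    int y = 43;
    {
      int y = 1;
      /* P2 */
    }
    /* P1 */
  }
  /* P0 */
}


y declared in the same block as P2
y = 1


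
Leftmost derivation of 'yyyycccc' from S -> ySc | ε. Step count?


Derivation: S => ySc => yyScc => yyySccc => yyyyScccc => yyyycccc
Steps: 5


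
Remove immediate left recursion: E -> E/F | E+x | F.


Left-recursive alternatives: E/F, E+x; non-recursive: F
Introduce E': E -> FE', E' -> /FE' | +xE' | ε


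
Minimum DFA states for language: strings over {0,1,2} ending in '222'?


Track the longest suffix of input matching a prefix of '222': 4 classes (prefixes of length 0..3)
Minimal DFA: 4 states


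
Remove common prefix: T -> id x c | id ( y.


Common prefix: 'id'
Factored: T -> id T', T' -> x c | ( y


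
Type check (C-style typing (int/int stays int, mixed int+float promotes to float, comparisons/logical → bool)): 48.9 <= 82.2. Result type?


Operand types: float <= float
Rule: comparison yields bool
Result type: bool


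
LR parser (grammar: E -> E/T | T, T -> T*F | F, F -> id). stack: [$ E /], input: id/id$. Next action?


no handle ('E/' is not any RHS); shift 'id'
Action: shift


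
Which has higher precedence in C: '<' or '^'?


'<' is relational (level 7); '^' is bitwise XOR (level 4)
Higher level binds tighter
'<' has higher precedence than '^'


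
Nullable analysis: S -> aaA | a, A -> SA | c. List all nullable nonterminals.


A nonterminal is nullable iff some alternative derives ε (directly, or every symbol in it is nullable)
Nullable: {}


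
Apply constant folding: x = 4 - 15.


4 - 15 = -11 at compile time
Optimized: x = -11


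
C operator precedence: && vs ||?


'&&' is logical AND (level 2); '||' is logical OR (level 1)
Higher level binds tighter
'&&' has higher precedence than '||'


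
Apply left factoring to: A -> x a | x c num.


Common prefix: 'x'
Factored: A -> x A', A' -> a | c num


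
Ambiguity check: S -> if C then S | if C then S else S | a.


dangling else: 'if C then if C then a else a' parses two ways
Ambiguous


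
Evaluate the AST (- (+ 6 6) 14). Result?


Evaluate inner: (+ 6 6) = 12
Evaluate root: (- 12 14) = -2
Result: -2


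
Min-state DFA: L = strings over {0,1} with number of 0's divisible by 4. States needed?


Track (count of 0) mod 4: states 0..3, accept at 0
Minimal DFA: 4 states


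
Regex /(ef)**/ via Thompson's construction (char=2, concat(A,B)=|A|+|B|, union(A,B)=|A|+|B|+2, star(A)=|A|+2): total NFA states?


Syntax tree has 2 char leaf(s), 0 union(s), 2 star(s)
chars contribute 2×2 = 4; each union adds +2; each star adds +2
Total: 4 + 0 + 4 = 8 states


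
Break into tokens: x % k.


Scan left to right, longest-match per lexeme
Tokens: ID(x), OP(%), ID(k)


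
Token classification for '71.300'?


Pattern: digits with a decimal point
Type: FLOAT_LITERAL


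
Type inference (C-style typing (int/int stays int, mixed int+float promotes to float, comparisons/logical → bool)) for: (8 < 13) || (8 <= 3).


Operand types: bool || bool
Rule: logical operators take bool operands and yield bool
Result type: bool


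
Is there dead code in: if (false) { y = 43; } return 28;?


condition is constant false, so the whole block is unreachable
Dead: 'if (false) { y = 43; }'


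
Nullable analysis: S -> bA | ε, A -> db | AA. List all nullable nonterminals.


A nonterminal is nullable iff some alternative derives ε (directly, or every symbol in it is nullable)
Nullable: {S}


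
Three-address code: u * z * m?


Break into single-operator statements:
t1 = u * z
t2 = t1 * m


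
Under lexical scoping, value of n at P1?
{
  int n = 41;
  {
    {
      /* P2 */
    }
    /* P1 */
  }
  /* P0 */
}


P1's block does not declare n; resolves to the enclosing declaration at depth 0
n = 41


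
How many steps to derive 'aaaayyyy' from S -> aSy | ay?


Derivation: S => aSy => aaSyy => aaaSyyy => aaaayyyy
Steps: 4


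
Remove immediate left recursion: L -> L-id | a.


Left-recursive alternatives: L-id; non-recursive: a
Introduce L': L -> aL', L' -> -idL' | ε


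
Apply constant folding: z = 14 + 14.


14 + 14 = 28 at compile time
Optimized: z = 28


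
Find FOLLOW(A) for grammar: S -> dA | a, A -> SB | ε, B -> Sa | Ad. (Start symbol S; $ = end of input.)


$ ∈ FOLLOW(S). For each A -> αBβ: add FIRST(β)\{ε} to FOLLOW(B); if β nullable, add FOLLOW(A).
FOLLOW(A) = {$, a, d}


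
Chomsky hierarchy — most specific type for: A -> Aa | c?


Left-linear: every RHS is a terminal or one nonterminal followed by a terminal
Classification: Type 3 (Regular)


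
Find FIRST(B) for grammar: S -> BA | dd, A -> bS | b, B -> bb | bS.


Per alternative of B: FIRST(bb) = {b}; FIRST(bS) = {b}
FIRST(B) = {b}


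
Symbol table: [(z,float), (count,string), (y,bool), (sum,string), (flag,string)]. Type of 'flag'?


Lookup 'flag' → type string


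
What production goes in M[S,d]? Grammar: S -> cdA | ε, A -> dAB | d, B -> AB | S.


For [S, d]: ε is nullable and 'd' ∈ FOLLOW(S)
Entry: S -> ε


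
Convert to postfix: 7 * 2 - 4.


Left to right (same or higher precedence on left)
Postfix: 7 2 * 4 -


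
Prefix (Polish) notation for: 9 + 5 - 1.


left-to-right (same/higher precedence on left): tree is (- (+ 9 5) 1)
Prefix: - + 9 5 1


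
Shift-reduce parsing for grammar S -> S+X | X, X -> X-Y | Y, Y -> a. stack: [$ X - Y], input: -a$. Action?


handle 'X-Y' on top
Action: reduce (X -> X-Y)


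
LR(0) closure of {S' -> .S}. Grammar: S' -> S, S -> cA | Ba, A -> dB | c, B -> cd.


Start: S' -> .S
For each item with dot before a nonterminal B, add B -> .γ for every B-production
Closure: [S' -> .S, S -> .cA, S -> .Ba, B -> .cd]


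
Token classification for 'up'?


Pattern: letter/underscore followed by alphanumerics, not a keyword
Type: IDENTIFIER


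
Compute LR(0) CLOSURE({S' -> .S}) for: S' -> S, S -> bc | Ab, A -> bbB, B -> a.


Start: S' -> .S
For each item with dot before a nonterminal B, add B -> .γ for every B-production
Closure: [S' -> .S, S -> .bc, S -> .Ab, A -> .bbB]


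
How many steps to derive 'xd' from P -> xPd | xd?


Derivation: P => xd
Steps: 1


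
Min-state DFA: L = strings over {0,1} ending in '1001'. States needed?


Track the longest suffix of input matching a prefix of '1001': 5 classes (prefixes of length 0..4)
Minimal DFA: 5 states


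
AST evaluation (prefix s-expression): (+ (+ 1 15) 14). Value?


Evaluate inner: (+ 1 15) = 16
Evaluate root: (+ 16 14) = 30
Result: 30


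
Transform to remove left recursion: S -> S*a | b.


Left-recursive alternatives: S*a; non-recursive: b
Introduce S': S -> bS', S' -> *aS' | ε


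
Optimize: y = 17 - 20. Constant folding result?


17 - 20 = -3 at compile time
Optimized: y = -3


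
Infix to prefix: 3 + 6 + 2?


left-to-right (same/higher precedence on left): tree is (+ (+ 3 6) 2)
Prefix: + + 3 6 2


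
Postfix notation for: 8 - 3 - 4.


Left to right (same or higher precedence on left)
Postfix: 8 3 - 4 -


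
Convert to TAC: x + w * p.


Break into single-operator statements:
t1 = w * p
t2 = x + t1


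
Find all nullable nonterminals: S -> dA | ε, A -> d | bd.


A nonterminal is nullable iff some alternative derives ε (directly, or every symbol in it is nullable)
Nullable: {S}


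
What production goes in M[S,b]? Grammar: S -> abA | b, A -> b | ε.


For [S, b]: 'b' ∈ FIRST(b)
Entry: S -> b


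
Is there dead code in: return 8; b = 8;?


statement follows a return and is unreachable
Dead: 'b = 8'


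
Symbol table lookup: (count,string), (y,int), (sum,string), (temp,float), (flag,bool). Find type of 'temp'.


Lookup 'temp' → type float


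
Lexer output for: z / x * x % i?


Scan left to right, longest-match per lexeme
Tokens: ID(z), OP(/), ID(x), OP(*), ID(x), OP(%), ID(i)


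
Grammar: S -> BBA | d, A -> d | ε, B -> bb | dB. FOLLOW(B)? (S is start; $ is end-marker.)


$ ∈ FOLLOW(S). For each A -> αBβ: add FIRST(β)\{ε} to FOLLOW(B); if β nullable, add FOLLOW(A).
FOLLOW(B) = {$, b, d}


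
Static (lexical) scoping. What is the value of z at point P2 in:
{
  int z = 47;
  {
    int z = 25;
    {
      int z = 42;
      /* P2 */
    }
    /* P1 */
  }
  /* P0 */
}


z declared in the same block as P2
z = 42


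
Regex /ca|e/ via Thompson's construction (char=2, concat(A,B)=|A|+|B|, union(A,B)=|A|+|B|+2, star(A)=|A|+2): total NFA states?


Syntax tree has 3 char leaf(s), 1 union(s), 0 star(s)
chars contribute 3×2 = 6; each union adds +2; each star adds +2
Total: 6 + 2 + 0 = 8 states


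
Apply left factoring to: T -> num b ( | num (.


Common prefix: 'num'
Factored: T -> num T', T' -> b ( | (


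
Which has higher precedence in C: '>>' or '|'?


'>>' is shift (level 8); '|' is bitwise OR (level 3)
Higher level binds tighter
'>>' has higher precedence than '|'


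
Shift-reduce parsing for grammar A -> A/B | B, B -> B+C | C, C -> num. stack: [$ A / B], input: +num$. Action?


'+' can extend B; shift to build B -> B+C
Action: shift


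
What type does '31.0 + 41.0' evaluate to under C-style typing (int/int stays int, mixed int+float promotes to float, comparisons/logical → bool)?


Operand types: float + float
Rule: mixed int/float promotes to float; int/int stays int
Result type: float


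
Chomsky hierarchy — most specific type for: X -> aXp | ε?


Single nonterminal LHS, but a^n p^n is not regular
Classification: Type 2 (Context-Free)


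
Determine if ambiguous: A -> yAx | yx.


balanced y^n…x^n: each string has a unique parse
Unambiguous


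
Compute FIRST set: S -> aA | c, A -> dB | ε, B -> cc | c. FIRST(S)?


Per alternative of S: FIRST(aA) = {a}; FIRST(c) = {c}
FIRST(S) = {a, c}


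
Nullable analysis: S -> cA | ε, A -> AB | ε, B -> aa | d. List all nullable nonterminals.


A nonterminal is nullable iff some alternative derives ε (directly, or every symbol in it is nullable)
Nullable: {A, S}


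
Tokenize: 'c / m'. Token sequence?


Scan left to right, longest-match per lexeme
Tokens: ID(c), OP(/), ID(m)


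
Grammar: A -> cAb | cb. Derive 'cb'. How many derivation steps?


Derivation: A => cb
Steps: 1


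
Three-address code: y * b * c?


Break into single-operator statements:
t1 = y * b
t2 = t1 * c


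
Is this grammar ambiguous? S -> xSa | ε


balanced x^n…a^n: each string has a unique parse
Unambiguous


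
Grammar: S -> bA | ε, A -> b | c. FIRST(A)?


Per alternative of A: FIRST(b) = {b}; FIRST(c) = {c}
FIRST(A) = {b, c}


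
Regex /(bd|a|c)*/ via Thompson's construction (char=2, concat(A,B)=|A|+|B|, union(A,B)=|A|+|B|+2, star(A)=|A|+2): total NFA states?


Syntax tree has 4 char leaf(s), 2 union(s), 1 star(s)
chars contribute 4×2 = 8; each union adds +2; each star adds +2
Total: 8 + 4 + 2 = 14 states


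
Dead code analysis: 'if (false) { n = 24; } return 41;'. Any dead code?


condition is constant false, so the whole block is unreachable
Dead: 'if (false) { n = 24; }'


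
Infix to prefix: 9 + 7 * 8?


'*' binds tighter: tree is (+ 9 (* 7 8))
Prefix: + 9 * 7 8


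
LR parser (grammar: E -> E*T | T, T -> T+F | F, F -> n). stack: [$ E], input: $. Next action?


start symbol E on stack, input exhausted
Action: accept


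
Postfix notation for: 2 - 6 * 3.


* has higher precedence, evaluate 6*3 first
Postfix: 2 6 3 * -


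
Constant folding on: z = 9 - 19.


9 - 19 = -10 at compile time
Optimized: z = -10


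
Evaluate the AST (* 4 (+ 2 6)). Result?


Evaluate inner: (+ 2 6) = 8
Evaluate root: (* 4 8) = 32
Result: 32


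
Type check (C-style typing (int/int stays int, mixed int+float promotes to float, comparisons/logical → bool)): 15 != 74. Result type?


Operand types: int != int
Rule: comparison yields bool
Result type: bool


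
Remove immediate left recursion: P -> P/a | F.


Left-recursive alternatives: P/a; non-recursive: F
Introduce P': P -> FP', P' -> /aP' | ε


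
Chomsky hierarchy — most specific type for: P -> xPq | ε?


Single nonterminal LHS, but x^n q^n is not regular
Classification: Type 2 (Context-Free)


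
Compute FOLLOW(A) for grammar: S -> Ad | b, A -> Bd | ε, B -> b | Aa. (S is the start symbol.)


$ ∈ FOLLOW(S). For each A -> αBβ: add FIRST(β)\{ε} to FOLLOW(B); if β nullable, add FOLLOW(A).
FOLLOW(A) = {a, d}


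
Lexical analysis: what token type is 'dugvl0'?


Pattern: letter/underscore followed by alphanumerics, not a keyword
Type: IDENTIFIER


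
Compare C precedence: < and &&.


'<' is relational (level 7); '&&' is logical AND (level 2)
Higher level binds tighter
'<' has higher precedence than '&&'


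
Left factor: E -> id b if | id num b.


Common prefix: 'id'
Factored: E -> id E', E' -> b if | num b


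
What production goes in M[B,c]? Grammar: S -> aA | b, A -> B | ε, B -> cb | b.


For [B, c]: 'c' ∈ FIRST(cb)
Entry: B -> cb


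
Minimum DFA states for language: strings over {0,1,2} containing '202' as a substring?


KMP-style automaton: 3 progress states + 1 absorbing accept = 4
Minimal DFA: 4 states


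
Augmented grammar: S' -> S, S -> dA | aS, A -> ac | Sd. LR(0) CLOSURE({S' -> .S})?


Start: S' -> .S
For each item with dot before a nonterminal B, add B -> .γ for every B-production
Closure: [S' -> .S, S -> .dA, S -> .aS]


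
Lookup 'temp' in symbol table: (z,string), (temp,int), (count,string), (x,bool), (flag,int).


Lookup 'temp' → type int


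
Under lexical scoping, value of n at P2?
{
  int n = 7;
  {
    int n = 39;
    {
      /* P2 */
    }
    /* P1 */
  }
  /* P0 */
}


P2's block does not declare n; resolves to the enclosing declaration at depth 1
n = 39


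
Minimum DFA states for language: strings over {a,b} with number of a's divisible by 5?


Track (count of a) mod 5: states 0..4, accept at 0
Minimal DFA: 5 states


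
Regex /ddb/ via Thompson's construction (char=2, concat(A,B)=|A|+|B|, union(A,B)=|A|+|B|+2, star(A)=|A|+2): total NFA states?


Syntax tree has 3 char leaf(s), 0 union(s), 0 star(s)
chars contribute 3×2 = 6; each union adds +2; each star adds +2
Total: 6 + 0 + 0 = 6 states


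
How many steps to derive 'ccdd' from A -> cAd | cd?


Derivation: A => cAd => ccdd
Steps: 2


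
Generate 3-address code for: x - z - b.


Break into single-operator statements:
t1 = x - z
t2 = t1 - b


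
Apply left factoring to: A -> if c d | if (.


Common prefix: 'if'
Factored: A -> if A', A' -> c d | (


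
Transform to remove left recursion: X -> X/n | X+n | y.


Left-recursive alternatives: X/n, X+n; non-recursive: y
Introduce X': X -> yX', X' -> /nX' | +nX' | ε


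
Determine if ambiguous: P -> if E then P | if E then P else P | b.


dangling else: 'if E then if E then b else b' parses two ways
Ambiguous


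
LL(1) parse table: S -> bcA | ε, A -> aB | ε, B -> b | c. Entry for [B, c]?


For [B, c]: 'c' ∈ FIRST(c)
Entry: B -> c


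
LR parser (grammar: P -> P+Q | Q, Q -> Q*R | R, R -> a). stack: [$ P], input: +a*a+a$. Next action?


shift '+' to continue P -> P+Q
Action: shift


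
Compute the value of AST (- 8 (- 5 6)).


Evaluate inner: (- 5 6) = -1
Evaluate root: (- 8 -1) = 9
Result: 9


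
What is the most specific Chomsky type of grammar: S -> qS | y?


Right-linear: every RHS is a terminal or a terminal followed by one nonterminal
Classification: Type 3 (Regular)


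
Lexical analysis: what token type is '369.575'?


Pattern: digits with a decimal point
Type: FLOAT_LITERAL


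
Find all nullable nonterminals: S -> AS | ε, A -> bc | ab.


A nonterminal is nullable iff some alternative derives ε (directly, or every symbol in it is nullable)
Nullable: {S}


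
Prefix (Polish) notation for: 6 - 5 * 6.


'*' binds tighter: tree is (- 6 (* 5 6))
Prefix: - 6 * 5 6


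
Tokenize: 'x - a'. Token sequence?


Scan left to right, longest-match per lexeme
Tokens: ID(x), OP(-), ID(a)


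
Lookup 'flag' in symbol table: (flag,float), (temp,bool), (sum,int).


Lookup 'flag' → type float


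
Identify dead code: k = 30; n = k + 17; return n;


k is read by n's definition; n is returned
No dead code


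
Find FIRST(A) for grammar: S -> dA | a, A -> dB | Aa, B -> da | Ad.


Per alternative of A: FIRST(dB) = {d}; FIRST(Aa) = {d}
FIRST(A) = {d}


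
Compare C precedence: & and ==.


'==' is equality (level 6); '&' is bitwise AND (level 5)
Higher level binds tighter
'==' has higher precedence than '&'


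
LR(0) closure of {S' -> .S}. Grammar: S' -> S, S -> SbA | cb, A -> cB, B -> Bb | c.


Start: S' -> .S
For each item with dot before a nonterminal B, add B -> .γ for every B-production
Closure: [S' -> .S, S -> .SbA, S -> .cb]


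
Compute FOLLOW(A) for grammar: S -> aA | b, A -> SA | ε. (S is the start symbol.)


$ ∈ FOLLOW(S). For each A -> αBβ: add FIRST(β)\{ε} to FOLLOW(B); if β nullable, add FOLLOW(A).
FOLLOW(A) = {$, a, b}


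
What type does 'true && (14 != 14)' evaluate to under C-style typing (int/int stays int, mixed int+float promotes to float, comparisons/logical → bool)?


Operand types: bool && bool
Rule: logical operators take bool operands and yield bool
Result type: bool


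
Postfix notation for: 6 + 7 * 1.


* has higher precedence, evaluate 7*1 first
Postfix: 6 7 1 * +


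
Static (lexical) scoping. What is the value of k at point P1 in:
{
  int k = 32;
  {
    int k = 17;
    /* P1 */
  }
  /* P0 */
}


k declared in the same block as P1
k = 17


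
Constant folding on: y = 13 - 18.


13 - 18 = -5 at compile time
Optimized: y = -5


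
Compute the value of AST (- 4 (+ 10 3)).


Evaluate inner: (+ 10 3) = 13
Evaluate root: (- 4 13) = -9
Result: -9


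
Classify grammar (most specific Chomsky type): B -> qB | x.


Right-linear: every RHS is a terminal or a terminal followed by one nonterminal
Classification: Type 3 (Regular)


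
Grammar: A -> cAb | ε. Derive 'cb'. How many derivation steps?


Derivation: A => cAb => cb
Steps: 2


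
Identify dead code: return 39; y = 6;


statement follows a return and is unreachable
Dead: 'y = 6'


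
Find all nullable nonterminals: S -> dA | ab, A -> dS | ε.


A nonterminal is nullable iff some alternative derives ε (directly, or every symbol in it is nullable)
Nullable: {A}


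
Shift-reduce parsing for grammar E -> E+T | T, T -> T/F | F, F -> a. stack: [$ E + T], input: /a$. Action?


'/' can extend T; shift to build T -> T/F
Action: shift


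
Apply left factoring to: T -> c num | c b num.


Common prefix: 'c'
Factored: T -> c T', T' -> num | b num


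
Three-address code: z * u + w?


Break into single-operator statements:
t1 = z * u
t2 = t1 + w


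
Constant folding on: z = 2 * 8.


2 * 8 = 16 at compile time
Optimized: z = 16


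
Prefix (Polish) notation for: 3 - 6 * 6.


'*' binds tighter: tree is (- 3 (* 6 6))
Prefix: - 3 * 6 6


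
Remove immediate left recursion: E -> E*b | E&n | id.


Left-recursive alternatives: E*b, E&n; non-recursive: id
Introduce E': E -> idE', E' -> *bE' | &nE' | ε


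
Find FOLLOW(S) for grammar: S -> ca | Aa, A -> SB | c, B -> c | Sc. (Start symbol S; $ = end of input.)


$ ∈ FOLLOW(S). For each A -> αBβ: add FIRST(β)\{ε} to FOLLOW(B); if β nullable, add FOLLOW(A).
FOLLOW(S) = {$, c}


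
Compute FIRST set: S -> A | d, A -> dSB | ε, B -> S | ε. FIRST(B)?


Per alternative of B: FIRST(S) = {d, ε}; FIRST(ε) = {ε}
FIRST(B) = {d, ε}


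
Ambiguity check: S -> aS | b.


right-linear, alternatives start with distinct terminals 'a' vs 'b': unique leftmost derivation
Unambiguous


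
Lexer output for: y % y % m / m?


Scan left to right, longest-match per lexeme
Tokens: ID(y), OP(%), ID(y), OP(%), ID(m), OP(/), ID(m)


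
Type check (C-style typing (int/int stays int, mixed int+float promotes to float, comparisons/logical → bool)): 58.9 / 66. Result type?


Operand types: float / int
Rule: mixed int/float promotes to float; int/int stays int
Result type: float


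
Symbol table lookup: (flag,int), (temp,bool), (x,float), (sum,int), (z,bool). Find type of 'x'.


Lookup 'x' → type float


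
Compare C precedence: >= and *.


'*' is multiplicative (level 10); '>=' is relational (level 7)
Higher level binds tighter
'*' has higher precedence than '>='


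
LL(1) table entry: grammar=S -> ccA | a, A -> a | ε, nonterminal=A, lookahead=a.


For [A, a]: 'a' ∈ FIRST(a)
Entry: A -> a


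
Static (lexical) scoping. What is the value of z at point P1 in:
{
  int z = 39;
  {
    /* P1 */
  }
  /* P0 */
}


P1's block does not declare z; resolves to the enclosing declaration at depth 0
z = 39
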